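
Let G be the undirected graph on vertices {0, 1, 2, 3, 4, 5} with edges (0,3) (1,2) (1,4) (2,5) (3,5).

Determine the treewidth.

A width-1 tree decomposition is:
Bags: B1 = {0, 3}  B2 = {3, 5}  B3 = {2, 5}  B4 = {1, 2}  B5 = {1, 4}
Tree: B1–B2, B2–B3, B3–B4, B4–B5
The largest bag has 2 vertices, giving width 1; this decomposition certifies tw(G) ≤ 1. Any graph with an edge has treewidth ≥ 1, and G has the edge 0–3. Hence tw(G) = 1 exactly.

1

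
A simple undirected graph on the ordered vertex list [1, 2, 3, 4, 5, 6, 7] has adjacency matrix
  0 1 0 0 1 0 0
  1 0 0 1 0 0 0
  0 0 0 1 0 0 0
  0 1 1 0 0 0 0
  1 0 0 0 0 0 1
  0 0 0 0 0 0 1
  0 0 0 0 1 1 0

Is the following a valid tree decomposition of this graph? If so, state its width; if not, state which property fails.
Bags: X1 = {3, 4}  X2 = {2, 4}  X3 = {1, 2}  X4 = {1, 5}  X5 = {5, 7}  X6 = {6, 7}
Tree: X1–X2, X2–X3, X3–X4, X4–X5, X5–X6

Yes; width 1.

Every vertex of G appears in some bag (union = {1, 2, 3, 4, 5, 6, 7}); every edge is covered by a bag; and for each vertex v the set of bags containing v is connected in the bag tree. The decomposition is therefore valid. The largest bag has 2 vertices, so the width is 1.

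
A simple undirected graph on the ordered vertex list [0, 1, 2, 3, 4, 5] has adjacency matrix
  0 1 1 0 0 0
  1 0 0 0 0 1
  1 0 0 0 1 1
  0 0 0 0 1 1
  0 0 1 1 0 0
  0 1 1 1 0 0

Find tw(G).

2

A width-2 tree decomposition is:
Bags: B1 = {0, 1, 2}  B2 = {1, 2, 5}  B3 = {2, 4, 5}  B4 = {3, 4, 5}
Tree: B1–B2, B2–B3, B3–B4
Every bag has size at most 3, so the width is 3 − 1 = 2 and tw(G) ≤ 2. The edges 0–1–5–2–0 form a cycle, so G is not a tree and its treewidth is at least 2. The upper and lower bounds meet at 2, so that is the treewidth.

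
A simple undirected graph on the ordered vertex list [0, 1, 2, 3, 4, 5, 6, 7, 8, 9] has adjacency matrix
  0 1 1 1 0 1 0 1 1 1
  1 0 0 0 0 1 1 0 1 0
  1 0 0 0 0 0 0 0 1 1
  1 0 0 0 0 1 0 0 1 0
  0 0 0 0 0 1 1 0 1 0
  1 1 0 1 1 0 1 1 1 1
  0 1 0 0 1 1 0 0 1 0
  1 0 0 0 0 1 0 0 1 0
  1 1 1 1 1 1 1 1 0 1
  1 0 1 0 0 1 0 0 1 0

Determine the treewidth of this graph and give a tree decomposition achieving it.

Every bag has size at most 4, so the width is 4 − 1 = 3 and tw(G) ≤ 3. Conversely, {0, 2, 8, 9} is a clique of size 4, and the vertices of any clique must share a bag in every tree decomposition; so some bag has ≥ 4 vertices and tw(G) ≥ 3. Hence tw(G) = 3 exactly.

Treewidth 3.
One such decomposition:
Bags: B1 = {0, 5, 7, 8}  B2 = {0, 5, 8, 9}  B3 = {0, 3, 5, 8}  B4 = {0, 2, 8, 9}  B5 = {0, 1, 5, 8}  B6 = {1, 5, 6, 8}  B7 = {4, 5, 6, 8}
Tree: B1–B2, B2–B3, B2–B4, B1–B5, B5–B6, B6–B7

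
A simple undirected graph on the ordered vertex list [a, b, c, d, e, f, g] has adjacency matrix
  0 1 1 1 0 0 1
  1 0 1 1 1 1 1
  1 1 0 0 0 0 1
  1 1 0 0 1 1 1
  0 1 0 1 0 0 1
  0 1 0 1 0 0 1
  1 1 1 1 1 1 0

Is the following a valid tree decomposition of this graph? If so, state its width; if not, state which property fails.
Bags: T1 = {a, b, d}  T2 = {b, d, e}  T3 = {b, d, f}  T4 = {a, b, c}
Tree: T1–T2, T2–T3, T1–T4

A tree decomposition must satisfy three properties: every vertex lies in some bag; for every edge, both endpoints lie together in some bag; and for every vertex, the bags containing it form a connected subtree. Here vertex g appears in no bag, so the decomposition is invalid.

No — vertex g appears in no bag.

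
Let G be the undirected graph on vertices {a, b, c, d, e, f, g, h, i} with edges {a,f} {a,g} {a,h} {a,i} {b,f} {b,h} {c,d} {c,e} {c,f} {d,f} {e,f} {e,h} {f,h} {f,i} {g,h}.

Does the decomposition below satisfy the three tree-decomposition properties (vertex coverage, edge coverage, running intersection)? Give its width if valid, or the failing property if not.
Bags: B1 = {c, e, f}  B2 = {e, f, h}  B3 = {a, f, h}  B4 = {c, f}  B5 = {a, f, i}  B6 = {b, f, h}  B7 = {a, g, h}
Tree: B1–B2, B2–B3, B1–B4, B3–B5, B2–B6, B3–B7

A tree decomposition must satisfy three properties: every vertex lies in some bag; for every edge, both endpoints lie together in some bag; and for every vertex, the bags containing it form a connected subtree. Here vertex d appears in no bag, so the decomposition is invalid.

No — vertex d appears in no bag.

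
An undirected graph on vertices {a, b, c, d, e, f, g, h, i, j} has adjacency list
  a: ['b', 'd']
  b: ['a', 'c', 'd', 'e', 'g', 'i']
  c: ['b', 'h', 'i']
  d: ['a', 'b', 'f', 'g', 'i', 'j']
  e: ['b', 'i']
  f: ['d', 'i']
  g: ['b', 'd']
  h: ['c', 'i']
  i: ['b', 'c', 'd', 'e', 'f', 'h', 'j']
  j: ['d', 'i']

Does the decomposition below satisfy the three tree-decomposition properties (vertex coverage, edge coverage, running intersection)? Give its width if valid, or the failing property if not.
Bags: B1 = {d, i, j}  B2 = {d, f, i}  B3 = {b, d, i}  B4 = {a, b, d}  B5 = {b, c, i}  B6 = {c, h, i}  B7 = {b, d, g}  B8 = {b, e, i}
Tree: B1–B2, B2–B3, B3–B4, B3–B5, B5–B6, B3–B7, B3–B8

Every vertex of G appears in some bag (union = {a, b, c, d, e, f, g, h, i, j}); every edge is covered by a bag; and for each vertex v the set of bags containing v is connected in the bag tree. The decomposition is therefore valid. The largest bag has 3 vertices, so the width is 2.

Yes; width 2.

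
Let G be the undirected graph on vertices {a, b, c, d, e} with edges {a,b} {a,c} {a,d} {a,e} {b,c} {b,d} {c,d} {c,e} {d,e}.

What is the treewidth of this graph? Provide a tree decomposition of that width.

Each bag holds 4 vertices, so the decomposition has width 3, which upper-bounds the treewidth. Conversely, {a, c, d, e} is a clique of size 4, and the vertices of any clique must share a bag in every tree decomposition; so some bag has ≥ 4 vertices and tw(G) ≥ 3. Therefore the treewidth is 3.

Treewidth 3.
Bags: B1 = {a, b, c, d}  B2 = {a, c, d, e}
Tree: B1–B2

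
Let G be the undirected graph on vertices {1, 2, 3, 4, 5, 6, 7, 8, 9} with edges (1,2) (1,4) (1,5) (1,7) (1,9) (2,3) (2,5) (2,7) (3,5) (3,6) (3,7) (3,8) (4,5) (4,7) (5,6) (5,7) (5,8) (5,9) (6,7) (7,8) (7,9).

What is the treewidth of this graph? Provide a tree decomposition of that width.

Treewidth 3.
Bags: B1 = {2, 3, 5, 7}  B2 = {1, 2, 5, 7}  B3 = {1, 5, 7, 9}  B4 = {1, 4, 5, 7}  B5 = {3, 5, 7, 8}  B6 = {3, 5, 6, 7}
Tree: B1–B2, B2–B3, B2–B4, B1–B5, B5–B6

Each bag holds 4 vertices, so the decomposition has width 3, which upper-bounds the treewidth. Conversely, {3, 5, 7, 8} is a clique of size 4, and the vertices of any clique must share a bag in every tree decomposition; so some bag has ≥ 4 vertices and tw(G) ≥ 3. Therefore the treewidth is 3.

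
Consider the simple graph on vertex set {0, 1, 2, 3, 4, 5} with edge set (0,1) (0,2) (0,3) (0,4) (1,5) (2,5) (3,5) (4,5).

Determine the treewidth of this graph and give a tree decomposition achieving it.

Treewidth 2.
One optimal decomposition is:
Bags: B1 = {0, 1, 5}  B2 = {0, 3, 5}  B3 = {0, 4, 5}  B4 = {0, 2, 5}
Tree: B1–B2, B2–B3, B3–B4

Every bag has size at most 3, so the width is 3 − 1 = 2 and tw(G) ≤ 2. The edges 5–1–0–3–5 form a cycle, so G is not a tree and its treewidth is at least 2. Therefore the treewidth is 2.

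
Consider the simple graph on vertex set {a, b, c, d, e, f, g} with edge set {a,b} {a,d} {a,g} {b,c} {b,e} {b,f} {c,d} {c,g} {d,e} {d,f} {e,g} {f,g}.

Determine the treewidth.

A width-3 tree decomposition is:
Bags: B1 = {b, d, f, g}  B2 = {a, b, d, g}  B3 = {b, c, d, g}  B4 = {b, d, e, g}
Tree: B1–B2, B2–B3, B3–B4
Every bag has size at most 4, so the width is 4 − 1 = 3 and tw(G) ≤ 3. For the lower bound: the 4 vertex sets {d,f}, {a,g}, {b}, {c} are disjoint, each induces a connected subgraph, and every pair is joined by at least one edge of G. Contracting each set to a single vertex therefore yields K_{4} as a minor, and since treewidth is minor-monotone, tw(G) ≥ tw(K_{4}) = 3. The upper and lower bounds meet at 3, so that is the treewidth.

3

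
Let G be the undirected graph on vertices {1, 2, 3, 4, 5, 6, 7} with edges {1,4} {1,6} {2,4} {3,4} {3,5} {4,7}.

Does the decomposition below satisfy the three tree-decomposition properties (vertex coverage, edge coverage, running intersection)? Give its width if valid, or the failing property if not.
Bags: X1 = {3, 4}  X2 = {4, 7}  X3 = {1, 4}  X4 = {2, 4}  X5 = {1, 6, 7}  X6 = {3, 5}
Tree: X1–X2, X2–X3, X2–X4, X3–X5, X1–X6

A tree decomposition must satisfy three properties: every vertex lies in some bag; for every edge, both endpoints lie together in some bag; and for every vertex, the bags containing it form a connected subtree. Here bags containing vertex 7 are not connected in the tree, so the decomposition is invalid.

No — bags containing vertex 7 are not connected in the tree.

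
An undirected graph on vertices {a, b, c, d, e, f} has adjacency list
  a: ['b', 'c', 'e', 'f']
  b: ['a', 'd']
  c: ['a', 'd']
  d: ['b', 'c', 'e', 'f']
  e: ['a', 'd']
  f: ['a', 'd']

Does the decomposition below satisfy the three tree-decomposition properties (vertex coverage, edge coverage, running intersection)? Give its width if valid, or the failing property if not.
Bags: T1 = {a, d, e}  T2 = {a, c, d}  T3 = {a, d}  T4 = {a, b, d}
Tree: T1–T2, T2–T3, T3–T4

No — vertex f appears in no bag.

A tree decomposition must satisfy three properties: every vertex lies in some bag; for every edge, both endpoints lie together in some bag; and for every vertex, the bags containing it form a connected subtree. Here vertex f appears in no bag, so the decomposition is invalid.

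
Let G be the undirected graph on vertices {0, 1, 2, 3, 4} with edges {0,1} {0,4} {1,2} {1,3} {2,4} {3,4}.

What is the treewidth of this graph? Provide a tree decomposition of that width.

Treewidth 2.
One optimal decomposition is:
Bags: B1 = {1, 2, 4}  B2 = {1, 3, 4}  B3 = {0, 1, 4}
Tree: B1–B2, B2–B3

The largest bag has 3 vertices, giving width 2; this decomposition certifies tw(G) ≤ 2. For the lower bound, G contains the cycle 4–2–1–3–4, so G is not a forest; only forests have treewidth ≤ 1, hence tw(G) ≥ 2. Combining the bounds, tw(G) = 2.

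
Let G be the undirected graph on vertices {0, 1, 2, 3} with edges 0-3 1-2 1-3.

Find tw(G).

A width-1 tree decomposition is:
Bags: B1 = {1, 2}  B2 = {1, 3}  B3 = {0, 3}
Tree: B1–B2, B2–B3
The largest bag has 2 vertices, giving width 1; this decomposition certifies tw(G) ≤ 1. G has an edge, so its treewidth is at least 1. Hence tw(G) = 1 exactly.

1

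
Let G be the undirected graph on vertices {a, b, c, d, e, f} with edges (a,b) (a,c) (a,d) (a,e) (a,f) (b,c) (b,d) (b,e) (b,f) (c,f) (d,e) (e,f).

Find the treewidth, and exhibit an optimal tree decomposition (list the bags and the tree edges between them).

Every bag has size at most 4, so the width is 4 − 1 = 3 and tw(G) ≤ 3. For the lower bound, the 4 vertices {a, b, d, e} are pairwise adjacent, and any tree decomposition puts a clique entirely inside one bag — forcing width ≥ 3. Hence tw(G) = 3 exactly.

Treewidth 3.
One such decomposition:
Bags: B1 = {a, b, e, f}  B2 = {a, b, c, f}  B3 = {a, b, d, e}
Tree: B1–B2, B1–B3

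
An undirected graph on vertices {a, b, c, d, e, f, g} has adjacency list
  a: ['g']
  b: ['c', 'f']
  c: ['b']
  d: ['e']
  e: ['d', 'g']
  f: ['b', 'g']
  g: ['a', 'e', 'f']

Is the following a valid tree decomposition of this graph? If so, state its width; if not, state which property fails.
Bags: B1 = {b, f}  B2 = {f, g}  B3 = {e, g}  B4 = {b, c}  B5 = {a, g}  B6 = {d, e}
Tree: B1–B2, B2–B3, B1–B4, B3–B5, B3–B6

Every vertex of G appears in some bag (union = {a, b, c, d, e, f, g}); every edge is covered by a bag; and for each vertex v the set of bags containing v is connected in the bag tree. The decomposition is therefore valid. The largest bag has 2 vertices, so the width is 1.

Yes; width 1.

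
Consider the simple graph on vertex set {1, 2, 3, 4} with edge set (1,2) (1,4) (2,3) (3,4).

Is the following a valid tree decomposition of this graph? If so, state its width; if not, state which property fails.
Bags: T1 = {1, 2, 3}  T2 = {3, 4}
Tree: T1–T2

A tree decomposition must satisfy three properties: every vertex lies in some bag; for every edge, both endpoints lie together in some bag; and for every vertex, the bags containing it form a connected subtree. Here edge (1,4) lies in no bag, so the decomposition is invalid.

No — edge (1,4) lies in no bag.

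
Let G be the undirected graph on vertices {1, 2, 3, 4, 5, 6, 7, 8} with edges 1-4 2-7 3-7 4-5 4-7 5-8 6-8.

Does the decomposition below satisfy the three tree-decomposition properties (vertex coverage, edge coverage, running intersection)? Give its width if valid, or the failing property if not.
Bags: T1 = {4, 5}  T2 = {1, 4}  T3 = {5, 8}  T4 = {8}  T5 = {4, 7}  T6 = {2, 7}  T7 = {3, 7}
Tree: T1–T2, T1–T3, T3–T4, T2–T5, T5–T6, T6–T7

No — vertex 6 appears in no bag.

A tree decomposition must satisfy three properties: every vertex lies in some bag; for every edge, both endpoints lie together in some bag; and for every vertex, the bags containing it form a connected subtree. Here vertex 6 appears in no bag, so the decomposition is invalid.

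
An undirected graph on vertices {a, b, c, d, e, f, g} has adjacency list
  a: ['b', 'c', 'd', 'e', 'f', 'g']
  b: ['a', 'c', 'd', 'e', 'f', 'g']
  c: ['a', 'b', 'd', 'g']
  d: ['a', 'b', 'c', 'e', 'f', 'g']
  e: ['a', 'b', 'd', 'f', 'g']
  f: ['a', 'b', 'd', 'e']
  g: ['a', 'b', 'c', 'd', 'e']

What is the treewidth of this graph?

4

A width-4 tree decomposition is:
Bags: B1 = {a, b, d, e, g}  B2 = {a, b, d, e, f}  B3 = {a, b, c, d, g}
Tree: B1–B2, B1–B3
The largest bag has 5 vertices, giving width 4; this decomposition certifies tw(G) ≤ 4. Conversely, {a, b, d, e, g} is a clique of size 5, and the vertices of any clique must share a bag in every tree decomposition; so some bag has ≥ 5 vertices and tw(G) ≥ 4. Therefore the treewidth is 4.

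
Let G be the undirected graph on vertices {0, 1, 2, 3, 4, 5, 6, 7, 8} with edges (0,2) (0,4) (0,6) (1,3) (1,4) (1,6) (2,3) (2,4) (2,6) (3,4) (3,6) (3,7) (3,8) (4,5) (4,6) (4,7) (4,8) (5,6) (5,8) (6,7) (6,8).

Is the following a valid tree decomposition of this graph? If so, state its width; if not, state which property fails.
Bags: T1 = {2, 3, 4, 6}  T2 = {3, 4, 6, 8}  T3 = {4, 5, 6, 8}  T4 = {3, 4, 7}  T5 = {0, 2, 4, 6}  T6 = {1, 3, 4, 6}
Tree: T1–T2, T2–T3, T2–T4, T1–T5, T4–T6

A tree decomposition must satisfy three properties: every vertex lies in some bag; for every edge, both endpoints lie together in some bag; and for every vertex, the bags containing it form a connected subtree. Here edge (6,7) lies in no bag, so the decomposition is invalid.

No — edge (6,7) lies in no bag.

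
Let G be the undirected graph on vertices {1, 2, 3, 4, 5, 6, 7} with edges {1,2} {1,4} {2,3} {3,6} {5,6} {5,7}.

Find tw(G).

A width-1 tree decomposition is:
Bags: B1 = {1, 4}  B2 = {1, 2}  B3 = {2, 3}  B4 = {3, 6}  B5 = {5, 6}  B6 = {5, 7}
Tree: B1–B2, B2–B3, B3–B4, B4–B5, B5–B6
The largest bag has 2 vertices, giving width 1; this decomposition certifies tw(G) ≤ 1. G has an edge, so its treewidth is at least 1. Hence tw(G) = 1 exactly.

1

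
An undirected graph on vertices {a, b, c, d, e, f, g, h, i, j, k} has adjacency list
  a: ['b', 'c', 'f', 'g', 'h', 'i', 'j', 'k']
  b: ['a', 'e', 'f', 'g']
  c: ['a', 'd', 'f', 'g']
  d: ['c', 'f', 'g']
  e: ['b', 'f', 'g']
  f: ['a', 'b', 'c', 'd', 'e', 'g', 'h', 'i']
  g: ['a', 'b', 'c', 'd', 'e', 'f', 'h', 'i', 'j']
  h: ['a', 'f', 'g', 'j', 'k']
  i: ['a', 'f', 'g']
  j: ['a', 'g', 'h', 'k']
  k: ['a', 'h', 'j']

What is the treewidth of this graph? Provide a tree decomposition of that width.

The largest bag has 4 vertices, giving width 3; this decomposition certifies tw(G) ≤ 3. On the other hand G contains the 4-clique {a, g, h, j}. A clique must lie in a single bag of any decomposition, so no decomposition can have width below 3. Therefore the treewidth is 3.

Treewidth 3.
One optimal decomposition is:
Bags: B1 = {a, c, f, g}  B2 = {a, f, g, h}  B3 = {a, b, f, g}  B4 = {b, e, f, g}  B5 = {a, f, g, i}  B6 = {a, g, h, j}  B7 = {c, d, f, g}  B8 = {a, h, j, k}
Tree: B1–B2, B2–B3, B3–B4, B3–B5, B2–B6, B1–B7, B6–B8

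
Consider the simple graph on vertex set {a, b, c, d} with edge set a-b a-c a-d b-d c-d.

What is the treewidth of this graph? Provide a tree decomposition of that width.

Every bag has size at most 3, so the width is 3 − 1 = 2 and tw(G) ≤ 2. On the other hand G contains the 3-clique {a, c, d}. A clique must lie in a single bag of any decomposition, so no decomposition can have width below 2. Hence tw(G) = 2 exactly.

Treewidth 2.
One optimal decomposition is:
Bags: B1 = {a, c, d}  B2 = {a, b, d}
Tree: B1–B2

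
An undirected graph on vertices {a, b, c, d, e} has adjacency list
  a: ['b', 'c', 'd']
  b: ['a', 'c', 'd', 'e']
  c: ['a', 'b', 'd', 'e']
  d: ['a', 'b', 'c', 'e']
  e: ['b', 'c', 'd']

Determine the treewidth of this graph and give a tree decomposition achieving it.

The largest bag has 4 vertices, giving width 3; this decomposition certifies tw(G) ≤ 3. Conversely, {b, c, d, e} is a clique of size 4, and the vertices of any clique must share a bag in every tree decomposition; so some bag has ≥ 4 vertices and tw(G) ≥ 3. Combining the bounds, tw(G) = 3.

Treewidth 3.
Bags: B1 = {b, c, d, e}  B2 = {a, b, c, d}
Tree: B1–B2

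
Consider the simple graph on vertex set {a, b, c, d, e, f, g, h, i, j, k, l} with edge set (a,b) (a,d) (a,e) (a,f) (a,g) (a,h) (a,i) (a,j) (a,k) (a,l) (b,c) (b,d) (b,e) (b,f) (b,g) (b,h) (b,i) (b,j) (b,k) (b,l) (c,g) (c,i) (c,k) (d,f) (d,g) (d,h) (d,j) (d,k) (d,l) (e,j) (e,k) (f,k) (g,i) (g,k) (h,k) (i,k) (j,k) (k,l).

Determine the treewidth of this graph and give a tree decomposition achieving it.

Treewidth 4.
Bags: B1 = {a, b, d, j, k}  B2 = {a, b, d, f, k}  B3 = {a, b, d, k, l}  B4 = {a, b, d, g, k}  B5 = {a, b, d, h, k}  B6 = {a, b, e, j, k}  B7 = {a, b, g, i, k}  B8 = {b, c, g, i, k}
Tree: B1–B2, B1–B3, B2–B4, B3–B5, B1–B6, B4–B7, B7–B8

Each bag holds 5 vertices, so the decomposition has width 4, which upper-bounds the treewidth. For the lower bound, the 5 vertices {b, c, g, i, k} are pairwise adjacent, and any tree decomposition puts a clique entirely inside one bag — forcing width ≥ 4. Combining the bounds, tw(G) = 4.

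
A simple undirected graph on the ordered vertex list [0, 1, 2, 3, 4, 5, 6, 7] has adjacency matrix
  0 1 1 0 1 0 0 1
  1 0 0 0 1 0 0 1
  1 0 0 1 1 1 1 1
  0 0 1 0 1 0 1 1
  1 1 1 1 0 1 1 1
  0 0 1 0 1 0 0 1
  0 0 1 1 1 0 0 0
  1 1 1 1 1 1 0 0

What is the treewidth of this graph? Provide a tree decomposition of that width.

Treewidth 3.
Bags: B1 = {2, 3, 4, 7}  B2 = {0, 2, 4, 7}  B3 = {2, 3, 4, 6}  B4 = {2, 4, 5, 7}  B5 = {0, 1, 4, 7}
Tree: B1–B2, B1–B3, B2–B4, B2–B5

The largest bag has 4 vertices, giving width 3; this decomposition certifies tw(G) ≤ 3. Conversely, {0, 1, 4, 7} is a clique of size 4, and the vertices of any clique must share a bag in every tree decomposition; so some bag has ≥ 4 vertices and tw(G) ≥ 3. Hence tw(G) = 3 exactly.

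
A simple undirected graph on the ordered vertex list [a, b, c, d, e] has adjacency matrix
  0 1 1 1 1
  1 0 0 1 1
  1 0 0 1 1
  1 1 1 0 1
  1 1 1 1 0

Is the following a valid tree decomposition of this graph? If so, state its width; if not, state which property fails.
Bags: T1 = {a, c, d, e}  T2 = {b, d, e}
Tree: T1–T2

A tree decomposition must satisfy three properties: every vertex lies in some bag; for every edge, both endpoints lie together in some bag; and for every vertex, the bags containing it form a connected subtree. Here edge (a,b) lies in no bag, so the decomposition is invalid.

No — edge (a,b) lies in no bag.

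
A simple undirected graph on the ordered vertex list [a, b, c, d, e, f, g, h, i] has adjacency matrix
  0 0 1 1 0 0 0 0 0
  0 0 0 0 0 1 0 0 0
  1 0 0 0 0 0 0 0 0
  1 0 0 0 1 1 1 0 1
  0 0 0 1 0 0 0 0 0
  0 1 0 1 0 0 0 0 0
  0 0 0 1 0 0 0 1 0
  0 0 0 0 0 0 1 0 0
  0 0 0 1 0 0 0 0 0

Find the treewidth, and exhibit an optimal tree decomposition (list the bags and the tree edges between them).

Treewidth 1.
One such decomposition:
Bags: B1 = {g, h}  B2 = {d, g}  B3 = {a, d}  B4 = {a, c}  B5 = {d, i}  B6 = {d, e}  B7 = {d, f}  B8 = {b, f}
Tree: B1–B2, B2–B3, B3–B4, B2–B5, B3–B6, B3–B7, B7–B8

Every bag has size at most 2, so the width is 2 − 1 = 1 and tw(G) ≤ 1. G has an edge, so its treewidth is at least 1. Hence tw(G) = 1 exactly.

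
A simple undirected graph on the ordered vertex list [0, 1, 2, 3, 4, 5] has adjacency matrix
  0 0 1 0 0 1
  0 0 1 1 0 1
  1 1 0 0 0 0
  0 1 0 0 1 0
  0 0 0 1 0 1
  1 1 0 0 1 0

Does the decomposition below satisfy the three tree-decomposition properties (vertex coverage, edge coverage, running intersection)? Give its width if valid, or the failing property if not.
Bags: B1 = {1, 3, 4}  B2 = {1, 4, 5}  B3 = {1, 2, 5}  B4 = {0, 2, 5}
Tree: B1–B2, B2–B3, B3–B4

Checking the three conditions: (i) the bags cover all of {0, 1, 2, 3, 4, 5}; (ii) for each edge, some bag contains both endpoints; (iii) the bags containing any fixed vertex form a subtree. All hold, so the decomposition is valid with width 3 − 1 = 2.

Yes; width 2.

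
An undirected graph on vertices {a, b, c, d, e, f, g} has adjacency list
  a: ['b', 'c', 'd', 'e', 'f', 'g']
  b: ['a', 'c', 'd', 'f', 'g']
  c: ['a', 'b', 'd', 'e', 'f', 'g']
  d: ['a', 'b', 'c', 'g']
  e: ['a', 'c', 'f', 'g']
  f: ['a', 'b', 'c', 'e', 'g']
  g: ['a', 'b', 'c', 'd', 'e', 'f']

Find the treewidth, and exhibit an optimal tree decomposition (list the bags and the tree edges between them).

Treewidth 4.
One optimal decomposition is:
Bags: B1 = {a, b, c, f, g}  B2 = {a, c, e, f, g}  B3 = {a, b, c, d, g}
Tree: B1–B2, B1–B3

Every bag has size at most 5, so the width is 5 − 1 = 4 and tw(G) ≤ 4. For the lower bound, the 5 vertices {a, b, c, d, g} are pairwise adjacent, and any tree decomposition puts a clique entirely inside one bag — forcing width ≥ 4. Hence tw(G) = 4 exactly.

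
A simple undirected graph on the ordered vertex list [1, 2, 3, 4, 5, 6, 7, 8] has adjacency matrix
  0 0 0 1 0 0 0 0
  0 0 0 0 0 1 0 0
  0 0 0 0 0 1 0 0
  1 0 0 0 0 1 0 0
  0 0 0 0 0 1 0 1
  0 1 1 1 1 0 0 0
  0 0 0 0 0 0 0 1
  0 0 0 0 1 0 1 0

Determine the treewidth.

1

A width-1 tree decomposition is:
Bags: B1 = {4, 6}  B2 = {5, 6}  B3 = {5, 8}  B4 = {3, 6}  B5 = {7, 8}  B6 = {2, 6}  B7 = {1, 4}
Tree: B1–B2, B2–B3, B1–B4, B3–B5, B2–B6, B1–B7
Each bag holds 2 vertices, so the decomposition has width 1, which upper-bounds the treewidth. G has an edge, so its treewidth is at least 1. The upper and lower bounds meet at 1, so that is the treewidth.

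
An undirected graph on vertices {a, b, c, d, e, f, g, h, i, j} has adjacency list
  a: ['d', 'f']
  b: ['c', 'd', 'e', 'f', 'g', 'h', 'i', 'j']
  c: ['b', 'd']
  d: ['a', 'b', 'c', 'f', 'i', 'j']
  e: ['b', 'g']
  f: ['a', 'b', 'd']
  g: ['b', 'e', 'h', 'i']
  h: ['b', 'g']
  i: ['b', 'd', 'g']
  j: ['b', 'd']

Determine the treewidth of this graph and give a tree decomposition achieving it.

Treewidth 2.
One optimal decomposition is:
Bags: B1 = {b, d, f}  B2 = {b, d, i}  B3 = {b, c, d}  B4 = {b, g, i}  B5 = {b, e, g}  B6 = {b, g, h}  B7 = {a, d, f}  B8 = {b, d, j}
Tree: B1–B2, B1–B3, B2–B4, B4–B5, B5–B6, B1–B7, B3–B8

Each bag holds 3 vertices, so the decomposition has width 2, which upper-bounds the treewidth. On the other hand G contains the 3-clique {a, d, f}. A clique must lie in a single bag of any decomposition, so no decomposition can have width below 2. Therefore the treewidth is 2.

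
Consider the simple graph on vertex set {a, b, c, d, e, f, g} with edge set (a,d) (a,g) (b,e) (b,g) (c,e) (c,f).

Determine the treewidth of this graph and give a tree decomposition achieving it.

Treewidth 1.
One optimal decomposition is:
Bags: B1 = {a, d}  B2 = {a, g}  B3 = {b, g}  B4 = {b, e}  B5 = {c, e}  B6 = {c, f}
Tree: B1–B2, B2–B3, B3–B4, B4–B5, B5–B6

The largest bag has 2 vertices, giving width 1; this decomposition certifies tw(G) ≤ 1. Since G has at least one edge (e.g. d–a), it is not an edgeless graph, so tw(G) ≥ 1. Therefore the treewidth is 1.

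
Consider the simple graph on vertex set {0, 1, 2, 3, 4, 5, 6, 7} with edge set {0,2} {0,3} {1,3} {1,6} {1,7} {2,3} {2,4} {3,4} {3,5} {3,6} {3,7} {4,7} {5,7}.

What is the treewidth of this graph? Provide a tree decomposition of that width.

Treewidth 2.
Bags: B1 = {3, 4, 7}  B2 = {1, 3, 7}  B3 = {1, 3, 6}  B4 = {2, 3, 4}  B5 = {0, 2, 3}  B6 = {3, 5, 7}
Tree: B1–B2, B2–B3, B1–B4, B4–B5, B2–B6

The largest bag has 3 vertices, giving width 2; this decomposition certifies tw(G) ≤ 2. For the lower bound, the 3 vertices {0, 2, 3} are pairwise adjacent, and any tree decomposition puts a clique entirely inside one bag — forcing width ≥ 2. Hence tw(G) = 2 exactly.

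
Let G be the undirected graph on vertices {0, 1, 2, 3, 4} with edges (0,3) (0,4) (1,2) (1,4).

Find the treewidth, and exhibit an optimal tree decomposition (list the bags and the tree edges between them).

Treewidth 1.
One optimal decomposition is:
Bags: B1 = {0, 4}  B2 = {0, 3}  B3 = {1, 4}  B4 = {1, 2}
Tree: B1–B2, B1–B3, B3–B4

Each bag holds 2 vertices, so the decomposition has width 1, which upper-bounds the treewidth. Any graph with an edge has treewidth ≥ 1, and G has the edge 4–0. Combining the bounds, tw(G) = 1.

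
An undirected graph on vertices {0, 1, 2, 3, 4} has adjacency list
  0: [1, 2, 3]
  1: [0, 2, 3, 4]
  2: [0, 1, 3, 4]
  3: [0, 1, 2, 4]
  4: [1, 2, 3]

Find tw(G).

A width-3 tree decomposition is:
Bags: B1 = {0, 1, 2, 3}  B2 = {1, 2, 3, 4}
Tree: B1–B2
Every bag has size at most 4, so the width is 4 − 1 = 3 and tw(G) ≤ 3. Conversely, {0, 1, 2, 3} is a clique of size 4, and the vertices of any clique must share a bag in every tree decomposition; so some bag has ≥ 4 vertices and tw(G) ≥ 3. The upper and lower bounds meet at 3, so that is the treewidth.

3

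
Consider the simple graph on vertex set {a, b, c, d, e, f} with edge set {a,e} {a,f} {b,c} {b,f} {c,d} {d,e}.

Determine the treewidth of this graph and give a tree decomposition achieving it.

Each bag holds 3 vertices, so the decomposition has width 2, which upper-bounds the treewidth. Since b–c–d–e–a–f–b is a cycle in G, G is not acyclic. Forests are exactly the graphs of treewidth ≤ 1, so tw(G) ≥ 2. Hence tw(G) = 2 exactly.

Treewidth 2.
Bags: B1 = {b, c, d}  B2 = {b, d, e}  B3 = {a, b, e}  B4 = {a, b, f}
Tree: B1–B2, B2–B3, B3–B4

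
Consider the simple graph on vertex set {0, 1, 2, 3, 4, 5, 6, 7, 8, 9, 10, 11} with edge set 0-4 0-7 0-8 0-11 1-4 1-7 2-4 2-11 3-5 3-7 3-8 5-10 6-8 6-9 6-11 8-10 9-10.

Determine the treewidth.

A width-3 tree decomposition is:
Bags: B1 = {1, 2, 4, 11}  B2 = {0, 1, 4, 11}  B3 = {0, 1, 7, 11}  B4 = {0, 6, 7, 11}  B5 = {0, 6, 7, 8}  B6 = {3, 6, 7, 8}  B7 = {3, 6, 8, 9}  B8 = {3, 8, 9, 10}  B9 = {3, 5, 9, 10}
Tree: B1–B2, B2–B3, B3–B4, B4–B5, B5–B6, B6–B7, B7–B8, B8–B9
Each bag holds 4 vertices, so the decomposition has width 3, which upper-bounds the treewidth. For the lower bound: the 4 vertex sets {1,2,4}, {11}, {0}, {3,6,7,8} are disjoint, each induces a connected subgraph, and every pair is joined by at least one edge of G. Contracting each set to a single vertex therefore yields K_{4} as a minor, and since treewidth is minor-monotone, tw(G) ≥ tw(K_{4}) = 3. Combining the bounds, tw(G) = 3.

3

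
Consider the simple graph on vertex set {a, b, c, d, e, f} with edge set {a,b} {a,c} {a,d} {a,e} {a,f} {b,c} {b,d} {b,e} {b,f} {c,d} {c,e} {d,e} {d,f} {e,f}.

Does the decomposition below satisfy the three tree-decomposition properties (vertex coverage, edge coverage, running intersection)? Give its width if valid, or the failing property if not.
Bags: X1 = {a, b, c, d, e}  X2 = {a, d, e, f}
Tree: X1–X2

No — edge (b,f) lies in no bag.

A tree decomposition must satisfy three properties: every vertex lies in some bag; for every edge, both endpoints lie together in some bag; and for every vertex, the bags containing it form a connected subtree. Here edge (b,f) lies in no bag, so the decomposition is invalid.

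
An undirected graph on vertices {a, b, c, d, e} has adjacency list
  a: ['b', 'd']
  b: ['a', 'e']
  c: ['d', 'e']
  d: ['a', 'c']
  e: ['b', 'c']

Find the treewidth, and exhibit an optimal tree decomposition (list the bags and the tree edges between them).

Treewidth 2.
Bags: B1 = {b, c, e}  B2 = {b, c, d}  B3 = {a, b, d}
Tree: B1–B2, B2–B3

Every bag has size at most 3, so the width is 3 − 1 = 2 and tw(G) ≤ 2. The edges b–e–c–d–a–b form a cycle, so G is not a tree and its treewidth is at least 2. Combining the bounds, tw(G) = 2.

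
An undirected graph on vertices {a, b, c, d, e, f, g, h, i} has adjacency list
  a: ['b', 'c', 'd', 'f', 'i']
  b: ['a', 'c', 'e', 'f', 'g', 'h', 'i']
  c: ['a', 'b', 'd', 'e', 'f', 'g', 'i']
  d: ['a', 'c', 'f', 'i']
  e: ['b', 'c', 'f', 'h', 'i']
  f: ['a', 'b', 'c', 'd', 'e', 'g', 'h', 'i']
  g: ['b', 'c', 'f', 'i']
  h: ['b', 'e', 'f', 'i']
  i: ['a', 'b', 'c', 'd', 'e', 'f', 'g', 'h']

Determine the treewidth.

A width-4 tree decomposition is:
Bags: B1 = {b, c, e, f, i}  B2 = {b, c, f, g, i}  B3 = {b, e, f, h, i}  B4 = {a, b, c, f, i}  B5 = {a, c, d, f, i}
Tree: B1–B2, B1–B3, B1–B4, B4–B5
Each bag holds 5 vertices, so the decomposition has width 4, which upper-bounds the treewidth. On the other hand G contains the 5-clique {a, c, d, f, i}. A clique must lie in a single bag of any decomposition, so no decomposition can have width below 4. The upper and lower bounds meet at 4, so that is the treewidth.

4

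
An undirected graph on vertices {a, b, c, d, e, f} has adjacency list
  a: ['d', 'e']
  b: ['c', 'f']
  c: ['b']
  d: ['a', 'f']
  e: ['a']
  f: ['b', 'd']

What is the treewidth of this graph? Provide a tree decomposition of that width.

Treewidth 1.
Bags: B1 = {b, c}  B2 = {b, f}  B3 = {d, f}  B4 = {a, d}  B5 = {a, e}
Tree: B1–B2, B2–B3, B3–B4, B4–B5

The largest bag has 2 vertices, giving width 1; this decomposition certifies tw(G) ≤ 1. Since G has at least one edge (e.g. c–b), it is not an edgeless graph, so tw(G) ≥ 1. The upper and lower bounds meet at 1, so that is the treewidth.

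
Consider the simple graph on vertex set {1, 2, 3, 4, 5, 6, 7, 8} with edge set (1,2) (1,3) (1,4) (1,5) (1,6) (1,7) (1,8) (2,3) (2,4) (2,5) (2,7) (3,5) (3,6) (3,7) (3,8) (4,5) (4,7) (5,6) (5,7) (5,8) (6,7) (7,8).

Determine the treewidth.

4

A width-4 tree decomposition is:
Bags: B1 = {1, 2, 3, 5, 7}  B2 = {1, 3, 5, 6, 7}  B3 = {1, 2, 4, 5, 7}  B4 = {1, 3, 5, 7, 8}
Tree: B1–B2, B1–B3, B1–B4
The largest bag has 5 vertices, giving width 4; this decomposition certifies tw(G) ≤ 4. On the other hand G contains the 5-clique {1, 3, 5, 7, 8}. A clique must lie in a single bag of any decomposition, so no decomposition can have width below 4. The upper and lower bounds meet at 4, so that is the treewidth.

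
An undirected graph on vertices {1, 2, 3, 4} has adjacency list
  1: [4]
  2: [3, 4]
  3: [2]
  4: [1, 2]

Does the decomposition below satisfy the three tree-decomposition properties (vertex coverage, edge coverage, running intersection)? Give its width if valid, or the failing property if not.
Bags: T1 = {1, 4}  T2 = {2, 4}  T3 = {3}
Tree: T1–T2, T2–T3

No — edge (2,3) lies in no bag.

A tree decomposition must satisfy three properties: every vertex lies in some bag; for every edge, both endpoints lie together in some bag; and for every vertex, the bags containing it form a connected subtree. Here edge (2,3) lies in no bag, so the decomposition is invalid.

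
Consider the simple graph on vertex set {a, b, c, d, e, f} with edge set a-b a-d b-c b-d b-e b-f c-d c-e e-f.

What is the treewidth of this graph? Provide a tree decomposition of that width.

Treewidth 2.
Bags: B1 = {b, c, e}  B2 = {b, c, d}  B3 = {a, b, d}  B4 = {b, e, f}
Tree: B1–B2, B2–B3, B1–B4

The largest bag has 3 vertices, giving width 2; this decomposition certifies tw(G) ≤ 2. For the lower bound, the 3 vertices {b, c, d} are pairwise adjacent, and any tree decomposition puts a clique entirely inside one bag — forcing width ≥ 2. The upper and lower bounds meet at 2, so that is the treewidth.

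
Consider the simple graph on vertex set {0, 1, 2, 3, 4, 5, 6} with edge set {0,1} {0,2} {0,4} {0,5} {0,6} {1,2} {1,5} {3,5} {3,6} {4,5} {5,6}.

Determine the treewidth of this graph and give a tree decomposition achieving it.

Treewidth 2.
One optimal decomposition is:
Bags: B1 = {0, 4, 5}  B2 = {0, 1, 5}  B3 = {0, 1, 2}  B4 = {0, 5, 6}  B5 = {3, 5, 6}
Tree: B1–B2, B2–B3, B1–B4, B4–B5

Every bag has size at most 3, so the width is 3 − 1 = 2 and tw(G) ≤ 2. On the other hand G contains the 3-clique {0, 1, 2}. A clique must lie in a single bag of any decomposition, so no decomposition can have width below 2. The upper and lower bounds meet at 2, so that is the treewidth.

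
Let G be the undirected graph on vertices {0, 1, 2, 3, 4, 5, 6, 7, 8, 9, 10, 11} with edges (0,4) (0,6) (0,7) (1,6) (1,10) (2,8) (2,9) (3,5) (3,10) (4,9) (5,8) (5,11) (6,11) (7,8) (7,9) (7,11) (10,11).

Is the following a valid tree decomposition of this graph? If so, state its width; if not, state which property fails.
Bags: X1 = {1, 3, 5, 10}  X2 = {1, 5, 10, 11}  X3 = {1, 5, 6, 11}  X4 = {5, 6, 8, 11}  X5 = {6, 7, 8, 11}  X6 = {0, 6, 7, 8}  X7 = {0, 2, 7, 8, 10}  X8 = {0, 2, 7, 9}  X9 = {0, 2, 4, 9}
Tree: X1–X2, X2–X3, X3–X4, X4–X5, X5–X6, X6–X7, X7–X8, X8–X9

A tree decomposition must satisfy three properties: every vertex lies in some bag; for every edge, both endpoints lie together in some bag; and for every vertex, the bags containing it form a connected subtree. Here bags containing vertex 10 are not connected in the tree, so the decomposition is invalid.

No — bags containing vertex 10 are not connected in the tree.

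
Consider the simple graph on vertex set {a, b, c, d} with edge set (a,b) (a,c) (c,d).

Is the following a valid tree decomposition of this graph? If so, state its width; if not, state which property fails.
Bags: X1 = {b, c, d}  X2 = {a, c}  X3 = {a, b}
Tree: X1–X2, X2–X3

No — bags containing vertex b are not connected in the tree.

A tree decomposition must satisfy three properties: every vertex lies in some bag; for every edge, both endpoints lie together in some bag; and for every vertex, the bags containing it form a connected subtree. Here bags containing vertex b are not connected in the tree, so the decomposition is invalid.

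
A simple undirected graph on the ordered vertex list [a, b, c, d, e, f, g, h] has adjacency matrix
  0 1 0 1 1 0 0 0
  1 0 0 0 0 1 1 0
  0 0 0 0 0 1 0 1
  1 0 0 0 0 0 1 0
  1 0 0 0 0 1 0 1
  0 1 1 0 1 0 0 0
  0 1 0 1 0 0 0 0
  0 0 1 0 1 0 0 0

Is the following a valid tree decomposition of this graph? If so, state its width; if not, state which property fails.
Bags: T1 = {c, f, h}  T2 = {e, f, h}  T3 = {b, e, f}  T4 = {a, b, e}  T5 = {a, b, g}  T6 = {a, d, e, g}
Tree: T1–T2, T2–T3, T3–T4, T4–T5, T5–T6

No — bags containing vertex e are not connected in the tree.

A tree decomposition must satisfy three properties: every vertex lies in some bag; for every edge, both endpoints lie together in some bag; and for every vertex, the bags containing it form a connected subtree. Here bags containing vertex e are not connected in the tree, so the decomposition is invalid.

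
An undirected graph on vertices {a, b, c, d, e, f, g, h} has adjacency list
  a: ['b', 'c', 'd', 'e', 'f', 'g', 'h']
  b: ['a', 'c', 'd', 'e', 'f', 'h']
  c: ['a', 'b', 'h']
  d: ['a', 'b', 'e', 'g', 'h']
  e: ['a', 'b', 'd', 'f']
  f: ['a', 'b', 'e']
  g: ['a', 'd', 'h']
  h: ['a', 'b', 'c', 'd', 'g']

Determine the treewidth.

3

A width-3 tree decomposition is:
Bags: B1 = {a, b, d, h}  B2 = {a, d, g, h}  B3 = {a, b, d, e}  B4 = {a, b, c, h}  B5 = {a, b, e, f}
Tree: B1–B2, B1–B3, B1–B4, B3–B5
Every bag has size at most 4, so the width is 4 − 1 = 3 and tw(G) ≤ 3. Conversely, {a, d, g, h} is a clique of size 4, and the vertices of any clique must share a bag in every tree decomposition; so some bag has ≥ 4 vertices and tw(G) ≥ 3. Combining the bounds, tw(G) = 3.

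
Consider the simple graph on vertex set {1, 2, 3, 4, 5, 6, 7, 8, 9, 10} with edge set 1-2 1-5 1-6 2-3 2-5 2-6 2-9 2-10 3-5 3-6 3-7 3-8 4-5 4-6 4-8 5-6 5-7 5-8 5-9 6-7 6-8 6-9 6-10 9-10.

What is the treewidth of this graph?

A width-3 tree decomposition is:
Bags: B1 = {3, 5, 6, 8}  B2 = {4, 5, 6, 8}  B3 = {2, 3, 5, 6}  B4 = {1, 2, 5, 6}  B5 = {2, 5, 6, 9}  B6 = {3, 5, 6, 7}  B7 = {2, 6, 9, 10}
Tree: B1–B2, B1–B3, B3–B4, B3–B5, B1–B6, B5–B7
Every bag has size at most 4, so the width is 4 − 1 = 3 and tw(G) ≤ 3. Conversely, {2, 6, 9, 10} is a clique of size 4, and the vertices of any clique must share a bag in every tree decomposition; so some bag has ≥ 4 vertices and tw(G) ≥ 3. Combining the bounds, tw(G) = 3.

3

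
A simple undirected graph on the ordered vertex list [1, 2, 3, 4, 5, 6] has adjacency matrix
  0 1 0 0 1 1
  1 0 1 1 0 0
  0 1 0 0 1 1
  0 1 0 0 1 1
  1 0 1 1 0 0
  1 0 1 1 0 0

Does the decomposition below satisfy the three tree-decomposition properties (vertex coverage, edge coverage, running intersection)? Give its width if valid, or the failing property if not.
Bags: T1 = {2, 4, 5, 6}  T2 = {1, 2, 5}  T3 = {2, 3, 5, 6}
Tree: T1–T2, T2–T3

No — edge (6,1) lies in no bag.

A tree decomposition must satisfy three properties: every vertex lies in some bag; for every edge, both endpoints lie together in some bag; and for every vertex, the bags containing it form a connected subtree. Here edge (6,1) lies in no bag, so the decomposition is invalid.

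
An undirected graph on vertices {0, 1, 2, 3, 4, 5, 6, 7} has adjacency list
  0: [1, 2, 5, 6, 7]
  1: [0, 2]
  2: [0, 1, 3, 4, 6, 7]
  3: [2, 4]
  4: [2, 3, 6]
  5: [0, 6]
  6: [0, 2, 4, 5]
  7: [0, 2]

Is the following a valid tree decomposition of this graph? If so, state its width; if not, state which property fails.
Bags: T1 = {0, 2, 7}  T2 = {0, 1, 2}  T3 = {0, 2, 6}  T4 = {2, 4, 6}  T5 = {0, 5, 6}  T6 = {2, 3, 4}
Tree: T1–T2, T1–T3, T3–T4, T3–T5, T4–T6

Yes; width 2.

Every vertex of G appears in some bag (union = {0, 1, 2, 3, 4, 5, 6, 7}); every edge is covered by a bag; and for each vertex v the set of bags containing v is connected in the bag tree. The decomposition is therefore valid. The largest bag has 3 vertices, so the width is 2.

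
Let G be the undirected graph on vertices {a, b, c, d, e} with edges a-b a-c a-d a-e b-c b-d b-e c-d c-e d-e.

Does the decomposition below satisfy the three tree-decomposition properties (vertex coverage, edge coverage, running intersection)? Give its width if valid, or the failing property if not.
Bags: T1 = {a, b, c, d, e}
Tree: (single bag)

Yes; width 4.

Vertex coverage: the bags together contain {a, b, c, d, e}, the full vertex set. Edge coverage: each edge of G has both endpoints in at least one bag. Running intersection: for every vertex, the bags containing it form a connected subtree. All three properties hold, so this is a valid tree decomposition of width max|bag| − 1 = 4, and hence tw(G) ≤ 4.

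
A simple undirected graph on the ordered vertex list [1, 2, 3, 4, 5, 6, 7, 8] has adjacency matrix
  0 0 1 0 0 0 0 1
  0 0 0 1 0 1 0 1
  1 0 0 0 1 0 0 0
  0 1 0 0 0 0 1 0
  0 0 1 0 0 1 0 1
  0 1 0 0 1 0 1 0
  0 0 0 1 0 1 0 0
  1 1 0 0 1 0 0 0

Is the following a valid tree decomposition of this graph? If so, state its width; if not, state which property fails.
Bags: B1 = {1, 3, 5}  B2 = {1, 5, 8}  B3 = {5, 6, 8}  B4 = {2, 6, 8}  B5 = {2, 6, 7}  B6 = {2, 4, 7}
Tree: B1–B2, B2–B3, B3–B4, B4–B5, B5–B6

Vertex coverage: the bags together contain {1, 2, 3, 4, 5, 6, 7, 8}, the full vertex set. Edge coverage: each edge of G has both endpoints in at least one bag. Running intersection: for every vertex, the bags containing it form a connected subtree. All three properties hold, so this is a valid tree decomposition of width max|bag| − 1 = 2, and hence tw(G) ≤ 2.

Yes; width 2.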